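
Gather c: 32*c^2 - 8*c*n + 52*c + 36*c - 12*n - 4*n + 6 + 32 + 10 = 32*c^2 + c*(88 - 8*n) - 16*n + 48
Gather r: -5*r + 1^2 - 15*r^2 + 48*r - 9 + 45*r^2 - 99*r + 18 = 30*r^2 - 56*r + 10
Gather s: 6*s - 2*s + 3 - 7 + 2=4*s - 2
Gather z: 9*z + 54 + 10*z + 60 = 19*z + 114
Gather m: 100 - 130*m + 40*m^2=40*m^2 - 130*m + 100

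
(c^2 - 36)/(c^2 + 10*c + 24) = (c - 6)/(c + 4)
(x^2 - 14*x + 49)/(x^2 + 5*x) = (x^2 - 14*x + 49)/(x*(x + 5))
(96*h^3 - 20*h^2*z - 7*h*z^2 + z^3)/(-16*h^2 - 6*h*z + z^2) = (-12*h^2 + h*z + z^2)/(2*h + z)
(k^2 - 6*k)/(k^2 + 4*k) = (k - 6)/(k + 4)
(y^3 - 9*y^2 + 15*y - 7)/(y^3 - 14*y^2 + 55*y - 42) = (y - 1)/(y - 6)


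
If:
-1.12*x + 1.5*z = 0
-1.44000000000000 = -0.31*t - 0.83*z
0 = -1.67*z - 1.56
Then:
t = 7.15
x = -1.25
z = -0.93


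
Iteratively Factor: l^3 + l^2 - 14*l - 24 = (l - 4)*(l^2 + 5*l + 6) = (l - 4)*(l + 2)*(l + 3)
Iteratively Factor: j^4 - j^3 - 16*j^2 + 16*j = (j + 4)*(j^3 - 5*j^2 + 4*j) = (j - 1)*(j + 4)*(j^2 - 4*j) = j*(j - 1)*(j + 4)*(j - 4)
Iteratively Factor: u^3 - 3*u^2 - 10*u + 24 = (u - 2)*(u^2 - u - 12) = (u - 2)*(u + 3)*(u - 4)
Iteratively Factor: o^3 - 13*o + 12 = (o + 4)*(o^2 - 4*o + 3) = (o - 3)*(o + 4)*(o - 1)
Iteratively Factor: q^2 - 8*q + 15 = (q - 5)*(q - 3)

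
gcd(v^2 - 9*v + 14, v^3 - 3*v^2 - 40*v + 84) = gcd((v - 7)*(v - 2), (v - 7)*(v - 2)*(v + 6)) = v^2 - 9*v + 14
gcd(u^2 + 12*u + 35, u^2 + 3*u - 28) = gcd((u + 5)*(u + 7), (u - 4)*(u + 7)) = u + 7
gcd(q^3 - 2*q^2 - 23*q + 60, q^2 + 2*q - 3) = 1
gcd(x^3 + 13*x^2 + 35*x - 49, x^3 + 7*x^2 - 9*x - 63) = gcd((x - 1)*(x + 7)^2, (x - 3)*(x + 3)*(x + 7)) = x + 7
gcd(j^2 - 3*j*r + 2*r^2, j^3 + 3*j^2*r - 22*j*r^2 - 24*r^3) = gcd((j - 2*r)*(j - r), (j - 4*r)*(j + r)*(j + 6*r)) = 1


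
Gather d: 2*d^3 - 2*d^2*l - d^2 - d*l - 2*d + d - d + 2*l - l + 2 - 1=2*d^3 + d^2*(-2*l - 1) + d*(-l - 2) + l + 1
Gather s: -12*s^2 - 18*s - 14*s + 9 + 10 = -12*s^2 - 32*s + 19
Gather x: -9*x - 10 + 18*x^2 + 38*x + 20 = 18*x^2 + 29*x + 10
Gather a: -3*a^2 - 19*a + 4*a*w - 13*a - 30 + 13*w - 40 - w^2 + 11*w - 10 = -3*a^2 + a*(4*w - 32) - w^2 + 24*w - 80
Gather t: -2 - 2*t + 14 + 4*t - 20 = 2*t - 8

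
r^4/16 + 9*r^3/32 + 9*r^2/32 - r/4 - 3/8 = (r/4 + 1/2)^2*(r - 1)*(r + 3/2)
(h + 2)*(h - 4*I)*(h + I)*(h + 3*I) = h^4 + 2*h^3 + 13*h^2 + 26*h + 12*I*h + 24*I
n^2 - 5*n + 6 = (n - 3)*(n - 2)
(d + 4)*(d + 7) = d^2 + 11*d + 28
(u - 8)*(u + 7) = u^2 - u - 56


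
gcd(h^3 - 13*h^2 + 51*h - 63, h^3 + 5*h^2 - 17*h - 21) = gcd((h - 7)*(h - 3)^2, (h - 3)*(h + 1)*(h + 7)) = h - 3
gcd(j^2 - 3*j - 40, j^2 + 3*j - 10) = j + 5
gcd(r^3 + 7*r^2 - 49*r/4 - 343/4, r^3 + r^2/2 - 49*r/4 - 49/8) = r^2 - 49/4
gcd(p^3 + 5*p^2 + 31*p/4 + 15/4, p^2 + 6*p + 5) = p + 1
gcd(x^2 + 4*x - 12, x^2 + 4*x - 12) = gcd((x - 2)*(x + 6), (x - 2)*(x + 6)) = x^2 + 4*x - 12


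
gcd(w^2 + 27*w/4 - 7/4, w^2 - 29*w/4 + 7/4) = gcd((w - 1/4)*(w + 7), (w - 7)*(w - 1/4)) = w - 1/4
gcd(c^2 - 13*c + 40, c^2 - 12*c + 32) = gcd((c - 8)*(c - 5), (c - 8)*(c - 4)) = c - 8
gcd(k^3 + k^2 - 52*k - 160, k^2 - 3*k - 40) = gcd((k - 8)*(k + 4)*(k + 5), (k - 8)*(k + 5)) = k^2 - 3*k - 40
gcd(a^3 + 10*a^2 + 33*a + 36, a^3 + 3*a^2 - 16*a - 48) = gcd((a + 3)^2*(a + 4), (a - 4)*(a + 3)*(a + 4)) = a^2 + 7*a + 12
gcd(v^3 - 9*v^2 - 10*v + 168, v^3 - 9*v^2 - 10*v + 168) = v^3 - 9*v^2 - 10*v + 168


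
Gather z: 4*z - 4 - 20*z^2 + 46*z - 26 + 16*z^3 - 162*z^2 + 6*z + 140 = 16*z^3 - 182*z^2 + 56*z + 110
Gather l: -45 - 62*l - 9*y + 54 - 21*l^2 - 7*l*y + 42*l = -21*l^2 + l*(-7*y - 20) - 9*y + 9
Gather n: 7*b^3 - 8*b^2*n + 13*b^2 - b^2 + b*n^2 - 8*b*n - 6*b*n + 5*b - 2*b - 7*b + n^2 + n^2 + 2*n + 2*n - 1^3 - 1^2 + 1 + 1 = 7*b^3 + 12*b^2 - 4*b + n^2*(b + 2) + n*(-8*b^2 - 14*b + 4)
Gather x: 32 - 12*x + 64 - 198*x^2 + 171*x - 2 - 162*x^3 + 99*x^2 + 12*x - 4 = -162*x^3 - 99*x^2 + 171*x + 90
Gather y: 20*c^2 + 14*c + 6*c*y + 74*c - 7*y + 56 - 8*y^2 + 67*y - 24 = 20*c^2 + 88*c - 8*y^2 + y*(6*c + 60) + 32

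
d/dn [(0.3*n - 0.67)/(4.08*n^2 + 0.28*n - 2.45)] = (-1.224*n^2 + 5.4672*n - 0.5474)/(16.6464*n^4 + 2.2848*n^3 - 19.9136*n^2 - 1.372*n + 6.0025)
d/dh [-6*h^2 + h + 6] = 1 - 12*h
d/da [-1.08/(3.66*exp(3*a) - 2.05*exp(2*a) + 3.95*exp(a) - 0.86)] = (11.8584*exp(2*a) - 4.428*exp(a) + 4.266)*exp(a)/(3.66*exp(3*a) - 2.05*exp(2*a) + 3.95*exp(a) - 0.86)^2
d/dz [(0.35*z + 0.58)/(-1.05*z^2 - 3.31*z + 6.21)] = (0.3675*z^2 + 1.218*z + 4.0933)/(1.1025*z^4 + 6.951*z^3 - 2.0849*z^2 - 41.1102*z + 38.5641)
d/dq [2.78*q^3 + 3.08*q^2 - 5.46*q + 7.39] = 8.34*q^2 + 6.16*q - 5.46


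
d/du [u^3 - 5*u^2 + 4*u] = 3*u^2 - 10*u + 4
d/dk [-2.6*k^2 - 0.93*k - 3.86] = -5.2*k - 0.93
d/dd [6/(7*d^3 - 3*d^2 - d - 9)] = 6*(-21*d^2 + 6*d + 1)/(-7*d^3 + 3*d^2 + d + 9)^2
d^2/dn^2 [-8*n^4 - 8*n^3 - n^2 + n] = -96*n^2 - 48*n - 2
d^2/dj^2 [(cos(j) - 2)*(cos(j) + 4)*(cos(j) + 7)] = -27*cos(j)/4 - 18*cos(2*j) - 9*cos(3*j)/4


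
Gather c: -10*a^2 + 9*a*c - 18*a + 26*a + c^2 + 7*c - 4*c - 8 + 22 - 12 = -10*a^2 + 8*a + c^2 + c*(9*a + 3) + 2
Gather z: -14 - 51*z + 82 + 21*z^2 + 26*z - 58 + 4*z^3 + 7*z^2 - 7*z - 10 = 4*z^3 + 28*z^2 - 32*z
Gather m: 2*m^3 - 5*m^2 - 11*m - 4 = 2*m^3 - 5*m^2 - 11*m - 4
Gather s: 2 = 2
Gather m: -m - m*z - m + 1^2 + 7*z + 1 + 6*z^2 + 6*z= m*(-z - 2) + 6*z^2 + 13*z + 2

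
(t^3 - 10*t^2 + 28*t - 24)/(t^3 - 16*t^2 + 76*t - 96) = (t - 2)/(t - 8)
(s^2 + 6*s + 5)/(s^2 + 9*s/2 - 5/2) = 2*(s + 1)/(2*s - 1)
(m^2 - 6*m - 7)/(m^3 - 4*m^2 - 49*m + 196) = (m + 1)/(m^2 + 3*m - 28)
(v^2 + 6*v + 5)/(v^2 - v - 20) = (v^2 + 6*v + 5)/(v^2 - v - 20)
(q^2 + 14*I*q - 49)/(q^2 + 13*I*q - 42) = (q + 7*I)/(q + 6*I)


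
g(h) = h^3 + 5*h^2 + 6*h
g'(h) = 3*h^2 + 10*h + 6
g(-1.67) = -0.73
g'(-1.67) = -2.33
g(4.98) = 277.39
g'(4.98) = 130.20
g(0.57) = 5.23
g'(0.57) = 12.67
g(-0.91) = -2.07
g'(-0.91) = -0.62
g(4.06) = 173.70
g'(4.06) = 96.05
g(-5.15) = -34.88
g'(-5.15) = 34.07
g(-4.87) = -26.14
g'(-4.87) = 28.45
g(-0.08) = -0.45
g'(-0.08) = 5.22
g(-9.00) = -378.00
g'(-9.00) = 159.00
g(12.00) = 2520.00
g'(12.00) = 558.00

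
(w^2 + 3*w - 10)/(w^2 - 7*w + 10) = (w + 5)/(w - 5)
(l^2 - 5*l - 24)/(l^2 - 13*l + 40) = (l + 3)/(l - 5)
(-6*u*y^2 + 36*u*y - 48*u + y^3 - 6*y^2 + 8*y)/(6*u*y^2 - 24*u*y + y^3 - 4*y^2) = (-6*u*y + 12*u + y^2 - 2*y)/(y*(6*u + y))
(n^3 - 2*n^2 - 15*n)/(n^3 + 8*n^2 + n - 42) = n*(n - 5)/(n^2 + 5*n - 14)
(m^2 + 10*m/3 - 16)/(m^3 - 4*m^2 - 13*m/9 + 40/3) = 3*(m + 6)/(3*m^2 - 4*m - 15)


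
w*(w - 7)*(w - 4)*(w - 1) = w^4 - 12*w^3 + 39*w^2 - 28*w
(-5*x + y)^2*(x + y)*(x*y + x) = 25*x^4*y + 25*x^4 + 15*x^3*y^2 + 15*x^3*y - 9*x^2*y^3 - 9*x^2*y^2 + x*y^4 + x*y^3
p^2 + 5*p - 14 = (p - 2)*(p + 7)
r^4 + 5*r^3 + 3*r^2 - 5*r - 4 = (r - 1)*(r + 1)^2*(r + 4)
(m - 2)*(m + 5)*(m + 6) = m^3 + 9*m^2 + 8*m - 60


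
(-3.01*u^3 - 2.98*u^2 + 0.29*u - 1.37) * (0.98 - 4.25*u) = 12.7925*u^4 + 9.7152*u^3 - 4.1529*u^2 + 6.1067*u - 1.3426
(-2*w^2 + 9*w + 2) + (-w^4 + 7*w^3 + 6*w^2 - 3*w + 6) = -w^4 + 7*w^3 + 4*w^2 + 6*w + 8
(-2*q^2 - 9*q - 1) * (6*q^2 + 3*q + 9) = -12*q^4 - 60*q^3 - 51*q^2 - 84*q - 9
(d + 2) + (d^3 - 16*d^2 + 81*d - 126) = d^3 - 16*d^2 + 82*d - 124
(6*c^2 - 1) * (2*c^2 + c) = 12*c^4 + 6*c^3 - 2*c^2 - c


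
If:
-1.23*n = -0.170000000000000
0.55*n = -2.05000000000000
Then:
No Solution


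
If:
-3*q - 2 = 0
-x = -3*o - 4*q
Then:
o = x/3 + 8/9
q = -2/3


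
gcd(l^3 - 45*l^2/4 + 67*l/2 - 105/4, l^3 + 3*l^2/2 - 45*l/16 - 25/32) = l - 5/4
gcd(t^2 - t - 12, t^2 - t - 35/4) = 1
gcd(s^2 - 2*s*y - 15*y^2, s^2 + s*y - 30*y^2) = -s + 5*y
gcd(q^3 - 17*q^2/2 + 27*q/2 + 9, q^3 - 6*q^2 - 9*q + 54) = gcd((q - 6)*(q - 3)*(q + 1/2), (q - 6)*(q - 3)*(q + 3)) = q^2 - 9*q + 18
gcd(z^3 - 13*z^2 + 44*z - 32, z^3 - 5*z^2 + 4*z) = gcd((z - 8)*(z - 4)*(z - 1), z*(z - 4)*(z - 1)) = z^2 - 5*z + 4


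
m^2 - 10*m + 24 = (m - 6)*(m - 4)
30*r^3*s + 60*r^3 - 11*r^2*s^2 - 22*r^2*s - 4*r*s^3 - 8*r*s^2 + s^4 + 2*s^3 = (-5*r + s)*(-2*r + s)*(3*r + s)*(s + 2)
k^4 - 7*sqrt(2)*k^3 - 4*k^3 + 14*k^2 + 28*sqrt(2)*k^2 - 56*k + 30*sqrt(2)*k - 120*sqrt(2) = (k - 4)*(k - 5*sqrt(2))*(k - 3*sqrt(2))*(k + sqrt(2))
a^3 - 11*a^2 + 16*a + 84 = (a - 7)*(a - 6)*(a + 2)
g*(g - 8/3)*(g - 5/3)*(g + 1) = g^4 - 10*g^3/3 + g^2/9 + 40*g/9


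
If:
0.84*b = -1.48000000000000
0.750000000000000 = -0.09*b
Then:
No Solution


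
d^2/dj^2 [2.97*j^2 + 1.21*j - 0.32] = 5.94000000000000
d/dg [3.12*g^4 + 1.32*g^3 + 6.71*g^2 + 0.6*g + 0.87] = 12.48*g^3 + 3.96*g^2 + 13.42*g + 0.6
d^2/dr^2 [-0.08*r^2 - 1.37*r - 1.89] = -0.160000000000000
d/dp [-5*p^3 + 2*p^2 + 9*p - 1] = -15*p^2 + 4*p + 9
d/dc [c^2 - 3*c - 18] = 2*c - 3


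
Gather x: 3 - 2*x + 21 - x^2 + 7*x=-x^2 + 5*x + 24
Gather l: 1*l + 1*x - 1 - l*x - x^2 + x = l*(1 - x) - x^2 + 2*x - 1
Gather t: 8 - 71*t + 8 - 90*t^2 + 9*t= -90*t^2 - 62*t + 16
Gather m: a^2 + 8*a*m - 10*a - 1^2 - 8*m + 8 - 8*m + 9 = a^2 - 10*a + m*(8*a - 16) + 16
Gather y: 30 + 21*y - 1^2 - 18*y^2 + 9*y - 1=-18*y^2 + 30*y + 28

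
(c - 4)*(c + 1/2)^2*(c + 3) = c^4 - 51*c^2/4 - 49*c/4 - 3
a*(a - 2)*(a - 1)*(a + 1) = a^4 - 2*a^3 - a^2 + 2*a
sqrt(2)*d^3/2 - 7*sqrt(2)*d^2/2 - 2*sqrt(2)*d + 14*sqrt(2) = (d - 7)*(d - 2)*(sqrt(2)*d/2 + sqrt(2))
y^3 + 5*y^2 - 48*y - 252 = (y - 7)*(y + 6)^2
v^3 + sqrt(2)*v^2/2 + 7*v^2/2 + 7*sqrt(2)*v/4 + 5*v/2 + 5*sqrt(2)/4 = (v + 1)*(v + 5/2)*(v + sqrt(2)/2)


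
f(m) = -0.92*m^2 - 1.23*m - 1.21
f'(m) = -1.84*m - 1.23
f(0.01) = -1.22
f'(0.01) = -1.25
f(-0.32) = -0.91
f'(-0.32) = -0.64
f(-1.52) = -1.47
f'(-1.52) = 1.57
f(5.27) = -33.24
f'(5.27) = -10.93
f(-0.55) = -0.81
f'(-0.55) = -0.22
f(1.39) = -4.70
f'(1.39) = -3.79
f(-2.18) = -2.90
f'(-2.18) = 2.78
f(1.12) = -3.74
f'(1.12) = -3.29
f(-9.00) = -64.66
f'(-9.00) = 15.33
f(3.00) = -13.18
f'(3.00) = -6.75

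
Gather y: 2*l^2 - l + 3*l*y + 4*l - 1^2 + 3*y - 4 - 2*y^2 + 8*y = 2*l^2 + 3*l - 2*y^2 + y*(3*l + 11) - 5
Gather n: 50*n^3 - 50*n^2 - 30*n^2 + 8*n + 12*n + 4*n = 50*n^3 - 80*n^2 + 24*n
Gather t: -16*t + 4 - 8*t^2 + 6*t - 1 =-8*t^2 - 10*t + 3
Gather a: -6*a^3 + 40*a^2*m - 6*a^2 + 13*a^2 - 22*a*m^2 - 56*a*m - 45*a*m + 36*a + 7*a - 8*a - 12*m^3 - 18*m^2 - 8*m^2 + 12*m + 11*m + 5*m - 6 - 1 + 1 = -6*a^3 + a^2*(40*m + 7) + a*(-22*m^2 - 101*m + 35) - 12*m^3 - 26*m^2 + 28*m - 6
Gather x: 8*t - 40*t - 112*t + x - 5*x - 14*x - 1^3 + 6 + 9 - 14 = -144*t - 18*x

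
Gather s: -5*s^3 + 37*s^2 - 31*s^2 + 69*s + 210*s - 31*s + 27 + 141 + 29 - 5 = -5*s^3 + 6*s^2 + 248*s + 192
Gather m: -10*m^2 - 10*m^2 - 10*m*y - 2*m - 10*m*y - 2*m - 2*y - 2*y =-20*m^2 + m*(-20*y - 4) - 4*y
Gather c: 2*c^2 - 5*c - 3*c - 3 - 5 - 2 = 2*c^2 - 8*c - 10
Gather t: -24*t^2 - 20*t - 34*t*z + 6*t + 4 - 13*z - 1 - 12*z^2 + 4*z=-24*t^2 + t*(-34*z - 14) - 12*z^2 - 9*z + 3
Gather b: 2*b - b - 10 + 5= b - 5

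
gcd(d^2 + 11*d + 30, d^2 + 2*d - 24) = d + 6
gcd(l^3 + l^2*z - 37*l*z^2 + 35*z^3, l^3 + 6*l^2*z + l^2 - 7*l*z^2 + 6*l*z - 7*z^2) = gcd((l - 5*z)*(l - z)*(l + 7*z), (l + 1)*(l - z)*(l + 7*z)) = -l^2 - 6*l*z + 7*z^2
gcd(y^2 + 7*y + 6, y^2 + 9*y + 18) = y + 6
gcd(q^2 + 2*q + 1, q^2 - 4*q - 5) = q + 1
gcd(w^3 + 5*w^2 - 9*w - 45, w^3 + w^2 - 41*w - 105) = w^2 + 8*w + 15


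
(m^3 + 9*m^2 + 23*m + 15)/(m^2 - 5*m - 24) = (m^2 + 6*m + 5)/(m - 8)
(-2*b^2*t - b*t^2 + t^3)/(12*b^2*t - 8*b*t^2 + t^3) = (b + t)/(-6*b + t)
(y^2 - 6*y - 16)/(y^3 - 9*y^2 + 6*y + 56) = (y - 8)/(y^2 - 11*y + 28)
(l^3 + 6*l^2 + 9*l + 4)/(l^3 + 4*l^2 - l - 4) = (l + 1)/(l - 1)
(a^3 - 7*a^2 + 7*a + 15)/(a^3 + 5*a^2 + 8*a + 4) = (a^2 - 8*a + 15)/(a^2 + 4*a + 4)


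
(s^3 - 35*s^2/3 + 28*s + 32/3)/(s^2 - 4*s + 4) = (3*s^3 - 35*s^2 + 84*s + 32)/(3*(s^2 - 4*s + 4))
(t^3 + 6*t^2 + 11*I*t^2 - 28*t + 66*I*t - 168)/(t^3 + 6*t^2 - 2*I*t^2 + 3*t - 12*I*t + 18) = (t^2 + 11*I*t - 28)/(t^2 - 2*I*t + 3)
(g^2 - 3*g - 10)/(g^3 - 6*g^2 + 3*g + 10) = (g + 2)/(g^2 - g - 2)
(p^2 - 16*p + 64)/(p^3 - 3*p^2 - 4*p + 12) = (p^2 - 16*p + 64)/(p^3 - 3*p^2 - 4*p + 12)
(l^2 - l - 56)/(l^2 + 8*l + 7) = (l - 8)/(l + 1)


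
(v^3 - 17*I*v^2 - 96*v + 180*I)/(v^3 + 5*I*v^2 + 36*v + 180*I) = (v^2 - 11*I*v - 30)/(v^2 + 11*I*v - 30)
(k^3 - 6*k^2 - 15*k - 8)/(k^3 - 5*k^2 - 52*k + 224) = (k^2 + 2*k + 1)/(k^2 + 3*k - 28)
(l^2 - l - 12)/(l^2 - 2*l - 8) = (l + 3)/(l + 2)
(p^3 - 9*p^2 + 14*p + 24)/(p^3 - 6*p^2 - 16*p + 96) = (p + 1)/(p + 4)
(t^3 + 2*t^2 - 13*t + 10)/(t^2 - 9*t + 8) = (t^2 + 3*t - 10)/(t - 8)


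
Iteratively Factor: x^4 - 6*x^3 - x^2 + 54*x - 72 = (x - 2)*(x^3 - 4*x^2 - 9*x + 36) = (x - 4)*(x - 2)*(x^2 - 9) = (x - 4)*(x - 3)*(x - 2)*(x + 3)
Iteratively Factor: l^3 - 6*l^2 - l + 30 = (l + 2)*(l^2 - 8*l + 15) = (l - 3)*(l + 2)*(l - 5)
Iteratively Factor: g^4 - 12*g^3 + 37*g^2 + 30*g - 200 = (g - 5)*(g^3 - 7*g^2 + 2*g + 40) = (g - 5)*(g - 4)*(g^2 - 3*g - 10) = (g - 5)*(g - 4)*(g + 2)*(g - 5)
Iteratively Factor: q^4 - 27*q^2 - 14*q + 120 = (q + 3)*(q^3 - 3*q^2 - 18*q + 40) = (q - 5)*(q + 3)*(q^2 + 2*q - 8) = (q - 5)*(q + 3)*(q + 4)*(q - 2)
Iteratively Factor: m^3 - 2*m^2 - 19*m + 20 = (m - 5)*(m^2 + 3*m - 4) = (m - 5)*(m + 4)*(m - 1)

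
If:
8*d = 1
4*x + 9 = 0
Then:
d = 1/8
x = -9/4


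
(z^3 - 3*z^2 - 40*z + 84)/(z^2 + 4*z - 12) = z - 7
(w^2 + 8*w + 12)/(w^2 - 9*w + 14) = (w^2 + 8*w + 12)/(w^2 - 9*w + 14)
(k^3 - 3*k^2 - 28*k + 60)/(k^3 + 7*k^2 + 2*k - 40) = (k - 6)/(k + 4)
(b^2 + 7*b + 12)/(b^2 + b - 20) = (b^2 + 7*b + 12)/(b^2 + b - 20)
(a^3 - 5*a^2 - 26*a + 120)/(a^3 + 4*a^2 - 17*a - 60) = (a - 6)/(a + 3)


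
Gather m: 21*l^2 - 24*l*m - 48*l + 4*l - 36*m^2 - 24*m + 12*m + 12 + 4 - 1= 21*l^2 - 44*l - 36*m^2 + m*(-24*l - 12) + 15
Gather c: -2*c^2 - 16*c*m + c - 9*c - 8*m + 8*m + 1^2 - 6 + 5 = -2*c^2 + c*(-16*m - 8)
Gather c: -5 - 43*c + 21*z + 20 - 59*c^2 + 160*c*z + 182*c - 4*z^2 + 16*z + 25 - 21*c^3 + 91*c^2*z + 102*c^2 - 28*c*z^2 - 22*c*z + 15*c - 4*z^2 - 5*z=-21*c^3 + c^2*(91*z + 43) + c*(-28*z^2 + 138*z + 154) - 8*z^2 + 32*z + 40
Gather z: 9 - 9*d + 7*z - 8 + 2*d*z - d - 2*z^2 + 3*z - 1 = -10*d - 2*z^2 + z*(2*d + 10)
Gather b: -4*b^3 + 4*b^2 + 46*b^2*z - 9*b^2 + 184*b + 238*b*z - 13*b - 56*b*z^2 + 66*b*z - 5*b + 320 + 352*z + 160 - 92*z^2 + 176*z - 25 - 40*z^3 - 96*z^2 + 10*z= -4*b^3 + b^2*(46*z - 5) + b*(-56*z^2 + 304*z + 166) - 40*z^3 - 188*z^2 + 538*z + 455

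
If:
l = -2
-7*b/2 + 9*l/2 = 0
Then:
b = -18/7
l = -2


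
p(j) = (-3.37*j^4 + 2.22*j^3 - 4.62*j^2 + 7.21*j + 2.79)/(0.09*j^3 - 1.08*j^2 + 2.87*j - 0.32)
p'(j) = (-0.27*j^2 + 2.16*j - 2.87)*(-3.37*j^4 + 2.22*j^3 - 4.62*j^2 + 7.21*j + 2.79)/(0.09*j^3 - 1.08*j^2 + 2.87*j - 0.32)^2 + (-13.48*j^3 + 6.66*j^2 - 9.24*j + 7.21)/(0.09*j^3 - 1.08*j^2 + 2.87*j - 0.32)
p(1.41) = -1.82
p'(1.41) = -16.22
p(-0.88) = 2.85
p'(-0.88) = -4.14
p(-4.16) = 34.10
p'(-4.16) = -15.17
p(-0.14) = -2.26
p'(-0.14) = -21.35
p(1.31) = -0.35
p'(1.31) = -13.19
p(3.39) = -762.68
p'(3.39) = -2979.72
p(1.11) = 1.82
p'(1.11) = -8.89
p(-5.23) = 51.96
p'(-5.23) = -18.12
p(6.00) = 1578.06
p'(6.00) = 841.05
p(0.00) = -8.72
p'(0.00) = -100.73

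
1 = 1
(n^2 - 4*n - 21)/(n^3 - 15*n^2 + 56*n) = (n + 3)/(n*(n - 8))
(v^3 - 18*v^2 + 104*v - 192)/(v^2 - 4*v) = v - 14 + 48/v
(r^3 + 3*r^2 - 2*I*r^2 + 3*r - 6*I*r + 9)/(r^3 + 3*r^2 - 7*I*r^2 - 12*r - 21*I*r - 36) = (r + I)/(r - 4*I)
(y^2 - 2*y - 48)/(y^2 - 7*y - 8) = (y + 6)/(y + 1)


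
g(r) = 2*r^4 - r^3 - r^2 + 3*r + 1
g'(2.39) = 90.30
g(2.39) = 54.06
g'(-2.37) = -115.61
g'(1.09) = 7.62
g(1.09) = 4.61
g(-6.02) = 2791.60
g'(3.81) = 394.28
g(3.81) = 364.04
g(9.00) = 12340.00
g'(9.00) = 5574.00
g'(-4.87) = -982.42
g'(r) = 8*r^3 - 3*r^2 - 2*r + 3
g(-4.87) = 1203.16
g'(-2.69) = -169.05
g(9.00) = 12340.00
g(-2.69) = 109.88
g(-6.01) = 2773.25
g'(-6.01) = -1829.99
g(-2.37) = 64.68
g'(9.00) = 5574.00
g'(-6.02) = -1839.02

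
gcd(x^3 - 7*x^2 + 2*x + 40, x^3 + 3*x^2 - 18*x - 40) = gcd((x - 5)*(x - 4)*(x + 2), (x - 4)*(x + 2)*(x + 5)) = x^2 - 2*x - 8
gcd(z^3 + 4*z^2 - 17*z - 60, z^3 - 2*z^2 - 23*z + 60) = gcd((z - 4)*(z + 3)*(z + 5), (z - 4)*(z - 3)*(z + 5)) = z^2 + z - 20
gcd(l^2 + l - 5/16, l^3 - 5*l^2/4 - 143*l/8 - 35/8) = 1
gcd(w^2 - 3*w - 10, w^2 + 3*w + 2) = w + 2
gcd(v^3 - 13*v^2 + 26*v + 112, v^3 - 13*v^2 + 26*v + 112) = v^3 - 13*v^2 + 26*v + 112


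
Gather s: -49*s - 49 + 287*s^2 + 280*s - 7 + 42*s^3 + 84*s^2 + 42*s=42*s^3 + 371*s^2 + 273*s - 56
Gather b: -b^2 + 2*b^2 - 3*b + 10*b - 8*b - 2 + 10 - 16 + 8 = b^2 - b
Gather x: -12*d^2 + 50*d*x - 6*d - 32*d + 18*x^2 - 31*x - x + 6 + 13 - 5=-12*d^2 - 38*d + 18*x^2 + x*(50*d - 32) + 14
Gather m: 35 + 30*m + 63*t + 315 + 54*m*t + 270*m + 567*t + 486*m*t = m*(540*t + 300) + 630*t + 350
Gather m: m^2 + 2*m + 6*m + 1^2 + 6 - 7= m^2 + 8*m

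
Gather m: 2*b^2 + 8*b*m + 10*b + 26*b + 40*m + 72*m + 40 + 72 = 2*b^2 + 36*b + m*(8*b + 112) + 112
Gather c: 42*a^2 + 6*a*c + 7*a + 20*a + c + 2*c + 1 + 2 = 42*a^2 + 27*a + c*(6*a + 3) + 3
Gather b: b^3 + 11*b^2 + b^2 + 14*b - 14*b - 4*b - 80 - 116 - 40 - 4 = b^3 + 12*b^2 - 4*b - 240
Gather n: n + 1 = n + 1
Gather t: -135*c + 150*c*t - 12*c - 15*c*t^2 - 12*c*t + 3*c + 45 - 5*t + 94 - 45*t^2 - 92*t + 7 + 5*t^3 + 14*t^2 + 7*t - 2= -144*c + 5*t^3 + t^2*(-15*c - 31) + t*(138*c - 90) + 144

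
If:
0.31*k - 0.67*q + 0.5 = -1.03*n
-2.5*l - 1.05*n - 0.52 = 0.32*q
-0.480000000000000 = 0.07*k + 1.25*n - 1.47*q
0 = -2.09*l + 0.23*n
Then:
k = -0.37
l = -0.04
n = -0.39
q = -0.02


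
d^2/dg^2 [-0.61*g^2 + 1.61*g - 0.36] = -1.22000000000000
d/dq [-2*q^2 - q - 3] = -4*q - 1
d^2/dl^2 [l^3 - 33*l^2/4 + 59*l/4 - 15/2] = 6*l - 33/2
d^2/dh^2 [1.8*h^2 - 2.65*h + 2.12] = 3.60000000000000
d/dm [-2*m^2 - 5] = -4*m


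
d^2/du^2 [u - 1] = 0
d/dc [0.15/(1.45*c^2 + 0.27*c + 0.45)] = (-0.435*c - 0.0405)/(1.45*c^2 + 0.27*c + 0.45)^2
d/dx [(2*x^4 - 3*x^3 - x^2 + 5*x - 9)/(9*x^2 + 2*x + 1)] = (36*x^5 - 15*x^4 - 4*x^3 - 56*x^2 + 160*x + 23)/(81*x^4 + 36*x^3 + 22*x^2 + 4*x + 1)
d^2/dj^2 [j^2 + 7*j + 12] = 2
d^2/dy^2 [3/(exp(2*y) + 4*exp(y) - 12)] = 12*(-(exp(y) + 1)*(exp(2*y) + 4*exp(y) - 12) + 2*(exp(y) + 2)^2*exp(y))*exp(y)/(exp(2*y) + 4*exp(y) - 12)^3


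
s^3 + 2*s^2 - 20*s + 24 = (s - 2)^2*(s + 6)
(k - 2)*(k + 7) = k^2 + 5*k - 14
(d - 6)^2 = d^2 - 12*d + 36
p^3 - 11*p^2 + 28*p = p*(p - 7)*(p - 4)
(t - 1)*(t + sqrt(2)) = t^2 - t + sqrt(2)*t - sqrt(2)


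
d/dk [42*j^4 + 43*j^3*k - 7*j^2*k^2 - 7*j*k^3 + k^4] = 43*j^3 - 14*j^2*k - 21*j*k^2 + 4*k^3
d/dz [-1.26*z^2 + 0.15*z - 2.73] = 0.15 - 2.52*z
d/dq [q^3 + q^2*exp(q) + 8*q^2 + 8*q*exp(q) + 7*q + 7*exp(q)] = q^2*exp(q) + 3*q^2 + 10*q*exp(q) + 16*q + 15*exp(q) + 7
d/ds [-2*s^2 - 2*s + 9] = -4*s - 2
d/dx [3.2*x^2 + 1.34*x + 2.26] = 6.4*x + 1.34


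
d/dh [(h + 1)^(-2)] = -2/(h + 1)^3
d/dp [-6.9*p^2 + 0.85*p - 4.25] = 0.85 - 13.8*p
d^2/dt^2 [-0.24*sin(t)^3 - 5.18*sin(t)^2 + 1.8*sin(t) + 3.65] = -1.62*sin(t) - 0.54*sin(3*t) - 10.36*cos(2*t)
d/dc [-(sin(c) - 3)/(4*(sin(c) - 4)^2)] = (sin(c) - 2)*cos(c)/(4*(sin(c) - 4)^3)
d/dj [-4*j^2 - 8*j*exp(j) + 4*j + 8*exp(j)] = -8*j*exp(j) - 8*j + 4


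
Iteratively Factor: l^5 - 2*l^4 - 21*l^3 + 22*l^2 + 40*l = (l + 4)*(l^4 - 6*l^3 + 3*l^2 + 10*l) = (l + 1)*(l + 4)*(l^3 - 7*l^2 + 10*l) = (l - 2)*(l + 1)*(l + 4)*(l^2 - 5*l) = (l - 5)*(l - 2)*(l + 1)*(l + 4)*(l)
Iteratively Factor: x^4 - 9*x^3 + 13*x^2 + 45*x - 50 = (x + 2)*(x^3 - 11*x^2 + 35*x - 25) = (x - 5)*(x + 2)*(x^2 - 6*x + 5) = (x - 5)^2*(x + 2)*(x - 1)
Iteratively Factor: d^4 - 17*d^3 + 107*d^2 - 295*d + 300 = (d - 4)*(d^3 - 13*d^2 + 55*d - 75) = (d - 4)*(d - 3)*(d^2 - 10*d + 25) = (d - 5)*(d - 4)*(d - 3)*(d - 5)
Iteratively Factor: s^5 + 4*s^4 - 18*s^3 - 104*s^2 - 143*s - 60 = (s + 1)*(s^4 + 3*s^3 - 21*s^2 - 83*s - 60) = (s + 1)*(s + 4)*(s^3 - s^2 - 17*s - 15) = (s + 1)*(s + 3)*(s + 4)*(s^2 - 4*s - 5) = (s + 1)^2*(s + 3)*(s + 4)*(s - 5)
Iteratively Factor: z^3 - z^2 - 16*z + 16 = (z - 1)*(z^2 - 16) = (z - 1)*(z + 4)*(z - 4)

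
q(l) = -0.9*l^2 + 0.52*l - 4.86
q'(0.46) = -0.31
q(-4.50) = -25.42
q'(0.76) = -0.85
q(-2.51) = -11.84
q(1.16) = -5.47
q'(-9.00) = 16.72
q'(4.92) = -8.34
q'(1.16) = -1.57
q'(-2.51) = 5.04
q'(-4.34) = 8.33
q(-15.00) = -215.16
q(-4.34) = -24.07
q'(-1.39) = 3.02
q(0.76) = -4.98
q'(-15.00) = 27.52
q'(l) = 0.52 - 1.8*l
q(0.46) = -4.81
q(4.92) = -24.09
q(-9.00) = -82.44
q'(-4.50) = 8.62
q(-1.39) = -7.32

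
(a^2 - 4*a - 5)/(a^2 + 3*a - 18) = (a^2 - 4*a - 5)/(a^2 + 3*a - 18)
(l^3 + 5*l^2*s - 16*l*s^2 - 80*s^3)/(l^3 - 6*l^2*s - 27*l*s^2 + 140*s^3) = (-l - 4*s)/(-l + 7*s)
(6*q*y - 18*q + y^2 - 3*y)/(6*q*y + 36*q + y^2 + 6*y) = (y - 3)/(y + 6)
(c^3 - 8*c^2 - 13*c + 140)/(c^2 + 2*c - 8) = (c^2 - 12*c + 35)/(c - 2)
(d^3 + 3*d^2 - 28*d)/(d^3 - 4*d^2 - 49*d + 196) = d/(d - 7)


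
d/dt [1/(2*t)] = -1/(2*t^2)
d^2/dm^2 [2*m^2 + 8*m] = 4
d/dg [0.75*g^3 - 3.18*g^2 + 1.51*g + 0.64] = 2.25*g^2 - 6.36*g + 1.51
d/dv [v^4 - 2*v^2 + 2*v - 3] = 4*v^3 - 4*v + 2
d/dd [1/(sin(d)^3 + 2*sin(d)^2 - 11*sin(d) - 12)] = (-3*sin(d)^2 - 4*sin(d) + 11)*cos(d)/(sin(d)^3 + 2*sin(d)^2 - 11*sin(d) - 12)^2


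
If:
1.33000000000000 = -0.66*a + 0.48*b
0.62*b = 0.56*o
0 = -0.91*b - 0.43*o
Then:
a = -2.02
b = 0.00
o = 0.00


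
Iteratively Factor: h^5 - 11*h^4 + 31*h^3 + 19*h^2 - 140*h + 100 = (h + 2)*(h^4 - 13*h^3 + 57*h^2 - 95*h + 50) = (h - 5)*(h + 2)*(h^3 - 8*h^2 + 17*h - 10) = (h - 5)*(h - 2)*(h + 2)*(h^2 - 6*h + 5) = (h - 5)^2*(h - 2)*(h + 2)*(h - 1)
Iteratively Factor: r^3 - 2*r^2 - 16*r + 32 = (r + 4)*(r^2 - 6*r + 8) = (r - 2)*(r + 4)*(r - 4)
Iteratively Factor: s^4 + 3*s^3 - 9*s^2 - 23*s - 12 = (s + 4)*(s^3 - s^2 - 5*s - 3) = (s - 3)*(s + 4)*(s^2 + 2*s + 1) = (s - 3)*(s + 1)*(s + 4)*(s + 1)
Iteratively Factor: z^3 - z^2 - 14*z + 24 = (z - 3)*(z^2 + 2*z - 8) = (z - 3)*(z + 4)*(z - 2)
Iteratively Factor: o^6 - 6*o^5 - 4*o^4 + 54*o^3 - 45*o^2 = (o - 1)*(o^5 - 5*o^4 - 9*o^3 + 45*o^2) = o*(o - 1)*(o^4 - 5*o^3 - 9*o^2 + 45*o) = o^2*(o - 1)*(o^3 - 5*o^2 - 9*o + 45) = o^2*(o - 1)*(o + 3)*(o^2 - 8*o + 15) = o^2*(o - 5)*(o - 1)*(o + 3)*(o - 3)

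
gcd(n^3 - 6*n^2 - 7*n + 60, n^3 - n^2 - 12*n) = n^2 - n - 12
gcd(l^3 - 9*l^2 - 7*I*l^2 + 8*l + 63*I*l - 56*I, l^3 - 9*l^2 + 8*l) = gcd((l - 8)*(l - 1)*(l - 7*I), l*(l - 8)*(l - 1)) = l^2 - 9*l + 8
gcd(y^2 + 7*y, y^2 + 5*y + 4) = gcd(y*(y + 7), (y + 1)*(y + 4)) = 1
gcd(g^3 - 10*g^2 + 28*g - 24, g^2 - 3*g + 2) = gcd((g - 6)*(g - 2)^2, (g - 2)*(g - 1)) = g - 2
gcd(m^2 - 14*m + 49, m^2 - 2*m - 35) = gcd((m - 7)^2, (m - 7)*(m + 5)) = m - 7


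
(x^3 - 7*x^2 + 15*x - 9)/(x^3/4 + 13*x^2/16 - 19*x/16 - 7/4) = 16*(x^3 - 7*x^2 + 15*x - 9)/(4*x^3 + 13*x^2 - 19*x - 28)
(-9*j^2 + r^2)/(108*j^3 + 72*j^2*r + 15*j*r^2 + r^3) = (-3*j + r)/(36*j^2 + 12*j*r + r^2)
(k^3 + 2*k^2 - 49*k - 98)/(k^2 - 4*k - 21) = (k^2 + 9*k + 14)/(k + 3)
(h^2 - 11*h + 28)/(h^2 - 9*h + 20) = (h - 7)/(h - 5)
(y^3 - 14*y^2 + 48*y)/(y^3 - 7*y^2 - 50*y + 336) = y/(y + 7)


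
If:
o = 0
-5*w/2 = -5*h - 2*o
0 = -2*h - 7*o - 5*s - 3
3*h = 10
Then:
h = 10/3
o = 0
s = -29/15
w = 20/3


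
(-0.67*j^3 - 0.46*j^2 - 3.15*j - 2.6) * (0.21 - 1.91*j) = 1.2797*j^4 + 0.7379*j^3 + 5.9199*j^2 + 4.3045*j - 0.546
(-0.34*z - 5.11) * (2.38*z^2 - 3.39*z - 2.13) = -0.8092*z^3 - 11.0092*z^2 + 18.0471*z + 10.8843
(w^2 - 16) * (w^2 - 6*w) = w^4 - 6*w^3 - 16*w^2 + 96*w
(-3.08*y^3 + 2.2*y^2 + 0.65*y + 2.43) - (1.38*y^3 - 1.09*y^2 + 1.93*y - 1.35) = -4.46*y^3 + 3.29*y^2 - 1.28*y + 3.78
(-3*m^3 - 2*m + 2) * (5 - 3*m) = 9*m^4 - 15*m^3 + 6*m^2 - 16*m + 10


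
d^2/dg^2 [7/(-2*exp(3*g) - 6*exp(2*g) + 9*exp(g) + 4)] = 21*(-6*(2*exp(2*g) + 4*exp(g) - 3)^2*exp(g) + (6*exp(2*g) + 8*exp(g) - 3)*(2*exp(3*g) + 6*exp(2*g) - 9*exp(g) - 4))*exp(g)/(2*exp(3*g) + 6*exp(2*g) - 9*exp(g) - 4)^3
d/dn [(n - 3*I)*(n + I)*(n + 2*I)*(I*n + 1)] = 4*I*n^3 + 3*n^2 + 14*I*n + 1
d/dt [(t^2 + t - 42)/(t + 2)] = (t^2 + 4*t + 44)/(t^2 + 4*t + 4)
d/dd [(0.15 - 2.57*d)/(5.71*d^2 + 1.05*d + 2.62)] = (14.6747*d^2 - 1.713*d - 6.8909)/(32.6041*d^4 + 11.991*d^3 + 31.0229*d^2 + 5.502*d + 6.8644)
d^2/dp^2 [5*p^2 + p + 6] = 10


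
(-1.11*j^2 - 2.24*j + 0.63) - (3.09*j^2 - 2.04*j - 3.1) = -4.2*j^2 - 0.2*j + 3.73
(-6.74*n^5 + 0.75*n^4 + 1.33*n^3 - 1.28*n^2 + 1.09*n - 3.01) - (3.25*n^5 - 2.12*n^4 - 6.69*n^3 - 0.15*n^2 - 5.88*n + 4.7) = -9.99*n^5 + 2.87*n^4 + 8.02*n^3 - 1.13*n^2 + 6.97*n - 7.71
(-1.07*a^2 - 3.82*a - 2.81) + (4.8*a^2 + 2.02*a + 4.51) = 3.73*a^2 - 1.8*a + 1.7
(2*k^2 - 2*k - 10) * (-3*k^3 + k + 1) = -6*k^5 + 6*k^4 + 32*k^3 - 12*k - 10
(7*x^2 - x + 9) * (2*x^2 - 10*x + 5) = 14*x^4 - 72*x^3 + 63*x^2 - 95*x + 45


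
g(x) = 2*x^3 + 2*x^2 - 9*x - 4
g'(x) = 6*x^2 + 4*x - 9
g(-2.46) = 0.47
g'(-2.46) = 17.47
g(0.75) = -8.78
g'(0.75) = -2.62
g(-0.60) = 1.69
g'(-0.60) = -9.24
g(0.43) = -7.34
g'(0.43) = -6.17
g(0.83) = -8.95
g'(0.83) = -1.55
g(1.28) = -8.05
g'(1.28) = 5.95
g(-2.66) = -3.55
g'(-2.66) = 22.81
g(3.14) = 49.38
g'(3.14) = 62.72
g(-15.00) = -6169.00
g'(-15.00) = 1281.00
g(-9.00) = -1219.00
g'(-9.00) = 441.00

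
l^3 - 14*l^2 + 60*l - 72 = (l - 6)^2*(l - 2)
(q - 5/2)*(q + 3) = q^2 + q/2 - 15/2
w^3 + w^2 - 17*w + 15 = (w - 3)*(w - 1)*(w + 5)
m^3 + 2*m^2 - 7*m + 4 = (m - 1)^2*(m + 4)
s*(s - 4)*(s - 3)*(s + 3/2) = s^4 - 11*s^3/2 + 3*s^2/2 + 18*s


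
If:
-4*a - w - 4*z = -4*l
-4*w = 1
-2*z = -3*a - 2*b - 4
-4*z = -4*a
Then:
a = z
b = -z/2 - 2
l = 2*z - 1/16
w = -1/4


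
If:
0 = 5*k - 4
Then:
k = 4/5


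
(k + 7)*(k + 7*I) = k^2 + 7*k + 7*I*k + 49*I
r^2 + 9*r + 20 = (r + 4)*(r + 5)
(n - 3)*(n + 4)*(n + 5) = n^3 + 6*n^2 - 7*n - 60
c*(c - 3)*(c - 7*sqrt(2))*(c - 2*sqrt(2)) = c^4 - 9*sqrt(2)*c^3 - 3*c^3 + 28*c^2 + 27*sqrt(2)*c^2 - 84*c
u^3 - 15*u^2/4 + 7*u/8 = u*(u - 7/2)*(u - 1/4)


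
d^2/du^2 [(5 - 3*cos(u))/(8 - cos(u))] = 19*(sin(u)^2 - 8*cos(u) + 1)/(cos(u) - 8)^3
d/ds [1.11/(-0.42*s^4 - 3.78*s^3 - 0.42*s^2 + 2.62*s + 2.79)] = (1.8648*s^3 + 12.5874*s^2 + 0.9324*s - 2.9082)/(0.42*s^4 + 3.78*s^3 + 0.42*s^2 - 2.62*s - 2.79)^2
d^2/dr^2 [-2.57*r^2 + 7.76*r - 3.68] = -5.14000000000000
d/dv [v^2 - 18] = 2*v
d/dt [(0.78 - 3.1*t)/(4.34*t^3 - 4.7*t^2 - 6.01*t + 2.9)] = (26.908*t^3 - 24.7256*t^2 + 7.332*t - 4.3022)/(18.8356*t^6 - 40.796*t^5 - 30.0768*t^4 + 81.666*t^3 + 8.8601*t^2 - 34.858*t + 8.41)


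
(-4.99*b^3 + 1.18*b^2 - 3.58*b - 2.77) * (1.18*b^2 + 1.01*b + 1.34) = -5.8882*b^5 - 3.6475*b^4 - 9.7192*b^3 - 5.3032*b^2 - 7.5949*b - 3.7118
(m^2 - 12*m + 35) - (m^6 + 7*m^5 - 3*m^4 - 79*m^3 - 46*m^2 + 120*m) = -m^6 - 7*m^5 + 3*m^4 + 79*m^3 + 47*m^2 - 132*m + 35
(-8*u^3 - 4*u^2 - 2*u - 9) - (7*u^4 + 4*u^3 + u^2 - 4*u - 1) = -7*u^4 - 12*u^3 - 5*u^2 + 2*u - 8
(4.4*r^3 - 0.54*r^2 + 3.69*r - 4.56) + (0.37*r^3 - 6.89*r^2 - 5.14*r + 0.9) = 4.77*r^3 - 7.43*r^2 - 1.45*r - 3.66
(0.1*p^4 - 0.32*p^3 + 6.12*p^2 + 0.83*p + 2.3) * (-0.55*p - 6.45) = -0.055*p^5 - 0.469*p^4 - 1.302*p^3 - 39.9305*p^2 - 6.6185*p - 14.835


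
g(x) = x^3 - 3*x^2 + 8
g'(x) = 3*x^2 - 6*x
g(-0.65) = 6.46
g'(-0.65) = 5.17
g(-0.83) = 5.36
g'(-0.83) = 7.05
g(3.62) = 16.12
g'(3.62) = 17.59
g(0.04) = 8.00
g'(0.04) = -0.24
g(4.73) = 46.71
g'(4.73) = 38.74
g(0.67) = 6.95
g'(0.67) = -2.67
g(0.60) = 7.14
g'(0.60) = -2.52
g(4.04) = 24.97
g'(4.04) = 24.72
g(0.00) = 8.00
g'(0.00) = 0.00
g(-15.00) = -4042.00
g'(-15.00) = 765.00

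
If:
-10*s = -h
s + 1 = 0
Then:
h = -10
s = -1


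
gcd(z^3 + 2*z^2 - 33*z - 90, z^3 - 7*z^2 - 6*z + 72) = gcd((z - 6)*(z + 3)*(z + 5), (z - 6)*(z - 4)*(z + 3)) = z^2 - 3*z - 18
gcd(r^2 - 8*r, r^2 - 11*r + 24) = r - 8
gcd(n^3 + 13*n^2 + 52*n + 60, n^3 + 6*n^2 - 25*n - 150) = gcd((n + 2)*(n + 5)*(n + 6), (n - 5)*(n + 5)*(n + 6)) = n^2 + 11*n + 30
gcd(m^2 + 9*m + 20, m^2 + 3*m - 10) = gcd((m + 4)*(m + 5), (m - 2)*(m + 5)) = m + 5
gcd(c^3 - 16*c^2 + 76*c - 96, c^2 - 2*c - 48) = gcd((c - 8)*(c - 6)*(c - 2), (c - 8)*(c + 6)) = c - 8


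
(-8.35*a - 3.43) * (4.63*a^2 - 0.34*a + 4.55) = -38.6605*a^3 - 13.0419*a^2 - 36.8263*a - 15.6065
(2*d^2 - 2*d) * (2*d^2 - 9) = 4*d^4 - 4*d^3 - 18*d^2 + 18*d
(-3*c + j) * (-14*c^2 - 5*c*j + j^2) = 42*c^3 + c^2*j - 8*c*j^2 + j^3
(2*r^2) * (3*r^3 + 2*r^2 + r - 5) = 6*r^5 + 4*r^4 + 2*r^3 - 10*r^2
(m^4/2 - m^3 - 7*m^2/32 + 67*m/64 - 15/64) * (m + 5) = m^5/2 + 3*m^4/2 - 167*m^3/32 - 3*m^2/64 + 5*m - 75/64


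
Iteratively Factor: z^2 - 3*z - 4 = (z + 1)*(z - 4)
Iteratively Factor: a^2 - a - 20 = (a + 4)*(a - 5)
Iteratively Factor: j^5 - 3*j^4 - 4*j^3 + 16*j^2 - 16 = (j - 2)*(j^4 - j^3 - 6*j^2 + 4*j + 8) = (j - 2)^2*(j^3 + j^2 - 4*j - 4) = (j - 2)^3*(j^2 + 3*j + 2) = (j - 2)^3*(j + 2)*(j + 1)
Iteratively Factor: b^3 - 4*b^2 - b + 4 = (b - 1)*(b^2 - 3*b - 4) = (b - 4)*(b - 1)*(b + 1)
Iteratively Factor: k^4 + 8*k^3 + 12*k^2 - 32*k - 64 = (k + 4)*(k^3 + 4*k^2 - 4*k - 16) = (k + 2)*(k + 4)*(k^2 + 2*k - 8) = (k - 2)*(k + 2)*(k + 4)*(k + 4)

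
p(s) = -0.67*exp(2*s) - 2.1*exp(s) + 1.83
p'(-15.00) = 0.00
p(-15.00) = 1.83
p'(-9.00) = 0.00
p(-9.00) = 1.83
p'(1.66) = -48.11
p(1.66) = -27.75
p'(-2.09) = -0.28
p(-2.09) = 1.56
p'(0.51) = -7.21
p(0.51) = -3.53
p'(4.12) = -5207.26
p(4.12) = -2666.44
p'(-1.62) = -0.47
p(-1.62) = 1.39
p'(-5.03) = -0.01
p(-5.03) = 1.82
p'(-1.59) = -0.48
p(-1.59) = 1.37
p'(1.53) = -38.28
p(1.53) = -22.16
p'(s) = -1.34*exp(2*s) - 2.1*exp(s)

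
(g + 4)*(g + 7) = g^2 + 11*g + 28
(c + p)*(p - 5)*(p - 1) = c*p^2 - 6*c*p + 5*c + p^3 - 6*p^2 + 5*p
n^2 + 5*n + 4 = (n + 1)*(n + 4)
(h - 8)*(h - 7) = h^2 - 15*h + 56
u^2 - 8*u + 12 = (u - 6)*(u - 2)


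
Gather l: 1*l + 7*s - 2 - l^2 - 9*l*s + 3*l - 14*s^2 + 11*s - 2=-l^2 + l*(4 - 9*s) - 14*s^2 + 18*s - 4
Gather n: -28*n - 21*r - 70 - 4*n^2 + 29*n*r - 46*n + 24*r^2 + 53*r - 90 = -4*n^2 + n*(29*r - 74) + 24*r^2 + 32*r - 160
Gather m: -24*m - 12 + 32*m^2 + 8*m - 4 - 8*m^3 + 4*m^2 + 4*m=-8*m^3 + 36*m^2 - 12*m - 16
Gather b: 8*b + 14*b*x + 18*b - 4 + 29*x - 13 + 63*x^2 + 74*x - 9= b*(14*x + 26) + 63*x^2 + 103*x - 26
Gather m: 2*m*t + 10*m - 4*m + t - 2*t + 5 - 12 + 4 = m*(2*t + 6) - t - 3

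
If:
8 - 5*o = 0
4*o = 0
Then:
No Solution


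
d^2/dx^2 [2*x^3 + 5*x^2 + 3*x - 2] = 12*x + 10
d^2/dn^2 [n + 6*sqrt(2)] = 0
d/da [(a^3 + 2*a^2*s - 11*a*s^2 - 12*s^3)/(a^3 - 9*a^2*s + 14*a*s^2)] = s*(-11*a^4 + 50*a^3*s - 35*a^2*s^2 - 216*a*s^3 + 168*s^4)/(a^2*(a^4 - 18*a^3*s + 109*a^2*s^2 - 252*a*s^3 + 196*s^4))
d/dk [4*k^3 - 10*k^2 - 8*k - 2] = 12*k^2 - 20*k - 8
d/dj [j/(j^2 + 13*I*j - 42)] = (-j^2 - 42)/(j^4 + 26*I*j^3 - 253*j^2 - 1092*I*j + 1764)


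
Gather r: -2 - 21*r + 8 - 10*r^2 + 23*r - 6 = -10*r^2 + 2*r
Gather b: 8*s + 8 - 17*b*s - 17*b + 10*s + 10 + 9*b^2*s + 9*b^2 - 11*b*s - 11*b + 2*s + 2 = b^2*(9*s + 9) + b*(-28*s - 28) + 20*s + 20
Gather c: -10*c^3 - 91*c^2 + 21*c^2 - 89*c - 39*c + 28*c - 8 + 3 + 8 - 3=-10*c^3 - 70*c^2 - 100*c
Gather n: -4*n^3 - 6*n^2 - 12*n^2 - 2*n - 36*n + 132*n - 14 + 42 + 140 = -4*n^3 - 18*n^2 + 94*n + 168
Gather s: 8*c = 8*c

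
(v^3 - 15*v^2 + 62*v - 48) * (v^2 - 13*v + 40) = v^5 - 28*v^4 + 297*v^3 - 1454*v^2 + 3104*v - 1920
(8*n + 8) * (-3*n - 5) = -24*n^2 - 64*n - 40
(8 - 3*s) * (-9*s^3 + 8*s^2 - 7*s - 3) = 27*s^4 - 96*s^3 + 85*s^2 - 47*s - 24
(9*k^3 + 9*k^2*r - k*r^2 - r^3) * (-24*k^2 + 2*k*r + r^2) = -216*k^5 - 198*k^4*r + 51*k^3*r^2 + 31*k^2*r^3 - 3*k*r^4 - r^5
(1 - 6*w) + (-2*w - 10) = -8*w - 9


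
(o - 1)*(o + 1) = o^2 - 1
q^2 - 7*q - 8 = (q - 8)*(q + 1)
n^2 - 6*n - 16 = (n - 8)*(n + 2)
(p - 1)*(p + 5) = p^2 + 4*p - 5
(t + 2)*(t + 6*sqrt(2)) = t^2 + 2*t + 6*sqrt(2)*t + 12*sqrt(2)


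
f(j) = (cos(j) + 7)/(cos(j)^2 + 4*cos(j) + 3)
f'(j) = (2*sin(j)*cos(j) + 4*sin(j))*(cos(j) + 7)/(cos(j)^2 + 4*cos(j) + 3)^2 - sin(j)/(cos(j)^2 + 4*cos(j) + 3) = (cos(j)^2 + 14*cos(j) + 25)*sin(j)/(cos(j)^2 + 4*cos(j) + 3)^2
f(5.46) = 1.24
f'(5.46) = -0.67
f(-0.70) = 1.17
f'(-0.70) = -0.53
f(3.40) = 89.37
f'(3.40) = -695.31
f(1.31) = 1.77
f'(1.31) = 1.65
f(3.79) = 13.87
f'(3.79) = -43.74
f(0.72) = 1.18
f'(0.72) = 0.55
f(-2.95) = 162.96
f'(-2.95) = -1706.15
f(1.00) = 1.38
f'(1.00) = 0.93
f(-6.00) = 1.03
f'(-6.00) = 0.18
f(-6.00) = 1.03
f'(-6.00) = 0.18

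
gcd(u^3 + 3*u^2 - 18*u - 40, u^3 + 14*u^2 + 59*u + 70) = u^2 + 7*u + 10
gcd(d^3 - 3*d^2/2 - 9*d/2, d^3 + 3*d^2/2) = d^2 + 3*d/2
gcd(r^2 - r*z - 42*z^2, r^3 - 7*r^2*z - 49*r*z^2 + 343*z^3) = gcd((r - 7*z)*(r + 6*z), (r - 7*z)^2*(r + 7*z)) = -r + 7*z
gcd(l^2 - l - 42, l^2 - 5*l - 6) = 1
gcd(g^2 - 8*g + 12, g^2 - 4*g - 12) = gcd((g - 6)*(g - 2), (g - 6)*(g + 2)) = g - 6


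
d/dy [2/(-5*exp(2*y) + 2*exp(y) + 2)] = (20*exp(y) - 4)*exp(y)/(-5*exp(2*y) + 2*exp(y) + 2)^2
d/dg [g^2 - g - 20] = 2*g - 1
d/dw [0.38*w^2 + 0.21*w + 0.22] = 0.76*w + 0.21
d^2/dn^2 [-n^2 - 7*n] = -2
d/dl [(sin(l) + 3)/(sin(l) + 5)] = 2*cos(l)/(sin(l) + 5)^2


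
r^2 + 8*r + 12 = (r + 2)*(r + 6)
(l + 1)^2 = l^2 + 2*l + 1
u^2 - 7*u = u*(u - 7)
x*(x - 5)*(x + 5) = x^3 - 25*x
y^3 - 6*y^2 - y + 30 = (y - 5)*(y - 3)*(y + 2)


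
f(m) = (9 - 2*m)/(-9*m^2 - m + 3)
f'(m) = (9 - 2*m)*(18*m + 1)/(-9*m^2 - m + 3)^2 - 2/(-9*m^2 - m + 3)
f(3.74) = -0.01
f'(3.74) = 0.02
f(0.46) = 12.71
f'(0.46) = 182.46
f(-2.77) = -0.23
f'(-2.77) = -0.15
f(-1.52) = -0.74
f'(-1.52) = -1.08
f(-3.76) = -0.14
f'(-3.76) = -0.06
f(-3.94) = -0.13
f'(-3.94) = -0.05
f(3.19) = -0.03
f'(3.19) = 0.04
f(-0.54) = 11.01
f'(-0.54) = -107.03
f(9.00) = 0.01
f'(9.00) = 0.00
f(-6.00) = -0.07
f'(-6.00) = -0.02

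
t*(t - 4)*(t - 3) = t^3 - 7*t^2 + 12*t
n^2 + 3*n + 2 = (n + 1)*(n + 2)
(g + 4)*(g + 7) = g^2 + 11*g + 28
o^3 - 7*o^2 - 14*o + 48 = (o - 8)*(o - 2)*(o + 3)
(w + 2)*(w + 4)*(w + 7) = w^3 + 13*w^2 + 50*w + 56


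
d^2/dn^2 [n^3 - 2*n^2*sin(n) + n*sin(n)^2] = 2*n^2*sin(n) - 8*n*cos(n) + 2*n*cos(2*n) + 6*n - 4*sin(n) + 2*sin(2*n)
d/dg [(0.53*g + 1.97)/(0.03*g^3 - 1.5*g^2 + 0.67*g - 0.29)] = (-0.0318*g^3 + 0.6177*g^2 + 5.91*g - 1.4736)/(0.0009*g^6 - 0.09*g^5 + 2.2902*g^4 - 2.0274*g^3 + 1.3189*g^2 - 0.3886*g + 0.0841)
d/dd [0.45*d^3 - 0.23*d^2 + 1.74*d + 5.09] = 1.35*d^2 - 0.46*d + 1.74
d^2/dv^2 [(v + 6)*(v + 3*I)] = 2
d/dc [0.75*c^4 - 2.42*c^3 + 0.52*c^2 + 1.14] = c*(3.0*c^2 - 7.26*c + 1.04)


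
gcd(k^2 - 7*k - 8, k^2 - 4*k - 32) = k - 8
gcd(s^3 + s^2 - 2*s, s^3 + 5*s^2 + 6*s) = s^2 + 2*s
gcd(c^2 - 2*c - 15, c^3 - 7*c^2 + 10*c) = c - 5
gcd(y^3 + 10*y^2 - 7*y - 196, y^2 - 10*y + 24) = y - 4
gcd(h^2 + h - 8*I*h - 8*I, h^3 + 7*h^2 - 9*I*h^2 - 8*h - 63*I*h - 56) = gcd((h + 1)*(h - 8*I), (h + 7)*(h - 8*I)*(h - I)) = h - 8*I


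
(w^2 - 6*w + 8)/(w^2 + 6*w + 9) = (w^2 - 6*w + 8)/(w^2 + 6*w + 9)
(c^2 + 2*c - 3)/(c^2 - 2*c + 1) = (c + 3)/(c - 1)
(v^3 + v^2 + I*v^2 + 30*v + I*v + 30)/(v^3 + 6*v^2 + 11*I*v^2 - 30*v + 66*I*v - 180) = (v^2 + v*(1 - 5*I) - 5*I)/(v^2 + v*(6 + 5*I) + 30*I)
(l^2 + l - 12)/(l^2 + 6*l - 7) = (l^2 + l - 12)/(l^2 + 6*l - 7)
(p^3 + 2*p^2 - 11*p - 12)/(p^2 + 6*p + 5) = (p^2 + p - 12)/(p + 5)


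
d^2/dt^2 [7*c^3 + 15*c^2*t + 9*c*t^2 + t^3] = 18*c + 6*t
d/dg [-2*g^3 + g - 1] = 1 - 6*g^2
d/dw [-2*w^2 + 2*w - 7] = 2 - 4*w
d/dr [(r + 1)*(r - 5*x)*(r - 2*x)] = 3*r^2 - 14*r*x + 2*r + 10*x^2 - 7*x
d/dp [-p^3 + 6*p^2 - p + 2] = -3*p^2 + 12*p - 1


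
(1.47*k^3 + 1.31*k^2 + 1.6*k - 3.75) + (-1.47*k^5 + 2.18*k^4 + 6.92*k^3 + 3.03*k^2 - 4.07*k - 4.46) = -1.47*k^5 + 2.18*k^4 + 8.39*k^3 + 4.34*k^2 - 2.47*k - 8.21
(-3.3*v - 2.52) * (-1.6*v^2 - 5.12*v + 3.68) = 5.28*v^3 + 20.928*v^2 + 0.7584*v - 9.2736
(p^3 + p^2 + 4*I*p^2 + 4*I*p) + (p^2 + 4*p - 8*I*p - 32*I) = p^3 + 2*p^2 + 4*I*p^2 + 4*p - 4*I*p - 32*I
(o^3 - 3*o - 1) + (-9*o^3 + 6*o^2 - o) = -8*o^3 + 6*o^2 - 4*o - 1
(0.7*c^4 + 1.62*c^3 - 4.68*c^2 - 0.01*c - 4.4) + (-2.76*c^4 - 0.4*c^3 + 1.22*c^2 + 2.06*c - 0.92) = -2.06*c^4 + 1.22*c^3 - 3.46*c^2 + 2.05*c - 5.32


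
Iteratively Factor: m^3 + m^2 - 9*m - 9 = (m + 3)*(m^2 - 2*m - 3) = (m - 3)*(m + 3)*(m + 1)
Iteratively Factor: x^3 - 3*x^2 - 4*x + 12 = (x - 2)*(x^2 - x - 6) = (x - 3)*(x - 2)*(x + 2)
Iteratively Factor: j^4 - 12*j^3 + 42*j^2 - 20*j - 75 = (j + 1)*(j^3 - 13*j^2 + 55*j - 75) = (j - 5)*(j + 1)*(j^2 - 8*j + 15) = (j - 5)^2*(j + 1)*(j - 3)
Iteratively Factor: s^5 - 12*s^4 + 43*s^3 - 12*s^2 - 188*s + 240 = (s - 5)*(s^4 - 7*s^3 + 8*s^2 + 28*s - 48) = (s - 5)*(s - 3)*(s^3 - 4*s^2 - 4*s + 16) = (s - 5)*(s - 4)*(s - 3)*(s^2 - 4) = (s - 5)*(s - 4)*(s - 3)*(s - 2)*(s + 2)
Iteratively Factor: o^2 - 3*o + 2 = (o - 2)*(o - 1)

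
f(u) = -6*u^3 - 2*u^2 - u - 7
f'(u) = -18*u^2 - 4*u - 1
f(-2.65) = 93.26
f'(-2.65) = -116.80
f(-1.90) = 28.83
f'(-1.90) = -58.38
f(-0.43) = -6.46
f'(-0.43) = -2.61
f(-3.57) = 244.08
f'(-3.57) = -216.13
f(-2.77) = 107.95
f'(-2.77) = -128.03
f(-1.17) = 1.04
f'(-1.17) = -20.96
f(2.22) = -84.72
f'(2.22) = -98.59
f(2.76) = -151.14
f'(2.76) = -149.16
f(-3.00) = 140.00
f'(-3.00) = -151.00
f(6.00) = -1381.00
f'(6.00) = -673.00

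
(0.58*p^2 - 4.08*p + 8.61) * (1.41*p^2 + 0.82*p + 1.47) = 0.8178*p^4 - 5.2772*p^3 + 9.6471*p^2 + 1.0626*p + 12.6567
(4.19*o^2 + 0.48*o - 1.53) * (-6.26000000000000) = -26.2294*o^2 - 3.0048*o + 9.5778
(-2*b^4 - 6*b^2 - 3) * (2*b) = -4*b^5 - 12*b^3 - 6*b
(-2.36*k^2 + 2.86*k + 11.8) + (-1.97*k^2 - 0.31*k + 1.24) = -4.33*k^2 + 2.55*k + 13.04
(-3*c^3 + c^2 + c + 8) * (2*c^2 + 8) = -6*c^5 + 2*c^4 - 22*c^3 + 24*c^2 + 8*c + 64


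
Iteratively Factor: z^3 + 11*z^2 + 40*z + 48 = (z + 4)*(z^2 + 7*z + 12) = (z + 3)*(z + 4)*(z + 4)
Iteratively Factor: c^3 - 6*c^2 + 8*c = (c - 4)*(c^2 - 2*c) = (c - 4)*(c - 2)*(c)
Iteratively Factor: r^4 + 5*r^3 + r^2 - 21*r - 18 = (r + 3)*(r^3 + 2*r^2 - 5*r - 6) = (r + 1)*(r + 3)*(r^2 + r - 6) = (r + 1)*(r + 3)^2*(r - 2)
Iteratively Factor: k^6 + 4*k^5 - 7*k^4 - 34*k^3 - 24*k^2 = (k)*(k^5 + 4*k^4 - 7*k^3 - 34*k^2 - 24*k) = k*(k + 2)*(k^4 + 2*k^3 - 11*k^2 - 12*k) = k^2*(k + 2)*(k^3 + 2*k^2 - 11*k - 12) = k^2*(k + 1)*(k + 2)*(k^2 + k - 12) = k^2*(k - 3)*(k + 1)*(k + 2)*(k + 4)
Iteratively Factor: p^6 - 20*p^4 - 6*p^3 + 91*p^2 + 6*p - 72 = (p + 3)*(p^5 - 3*p^4 - 11*p^3 + 27*p^2 + 10*p - 24) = (p - 2)*(p + 3)*(p^4 - p^3 - 13*p^2 + p + 12) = (p - 2)*(p + 3)^2*(p^3 - 4*p^2 - p + 4) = (p - 2)*(p - 1)*(p + 3)^2*(p^2 - 3*p - 4) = (p - 4)*(p - 2)*(p - 1)*(p + 3)^2*(p + 1)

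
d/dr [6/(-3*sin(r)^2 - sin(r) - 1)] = 6*(6*sin(r) + 1)*cos(r)/(3*sin(r)^2 + sin(r) + 1)^2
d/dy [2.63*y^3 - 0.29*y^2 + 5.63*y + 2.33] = 7.89*y^2 - 0.58*y + 5.63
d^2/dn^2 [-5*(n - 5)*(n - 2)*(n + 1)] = 60 - 30*n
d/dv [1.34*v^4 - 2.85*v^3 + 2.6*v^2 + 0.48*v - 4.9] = 5.36*v^3 - 8.55*v^2 + 5.2*v + 0.48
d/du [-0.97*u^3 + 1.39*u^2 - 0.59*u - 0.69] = -2.91*u^2 + 2.78*u - 0.59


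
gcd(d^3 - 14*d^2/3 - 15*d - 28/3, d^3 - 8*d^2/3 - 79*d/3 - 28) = d^2 - 17*d/3 - 28/3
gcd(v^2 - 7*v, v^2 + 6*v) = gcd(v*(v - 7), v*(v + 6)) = v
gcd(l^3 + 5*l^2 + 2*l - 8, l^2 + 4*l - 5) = l - 1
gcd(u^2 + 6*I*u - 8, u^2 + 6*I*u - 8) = u^2 + 6*I*u - 8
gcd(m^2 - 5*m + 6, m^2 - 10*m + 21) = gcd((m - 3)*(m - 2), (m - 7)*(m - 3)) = m - 3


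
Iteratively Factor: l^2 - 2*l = (l - 2)*(l)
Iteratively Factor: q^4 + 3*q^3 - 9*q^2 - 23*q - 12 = (q - 3)*(q^3 + 6*q^2 + 9*q + 4) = (q - 3)*(q + 1)*(q^2 + 5*q + 4) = (q - 3)*(q + 1)*(q + 4)*(q + 1)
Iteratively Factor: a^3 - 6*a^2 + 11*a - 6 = (a - 3)*(a^2 - 3*a + 2) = (a - 3)*(a - 2)*(a - 1)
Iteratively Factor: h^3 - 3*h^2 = (h)*(h^2 - 3*h) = h^2*(h - 3)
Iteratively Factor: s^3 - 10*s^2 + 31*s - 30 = (s - 5)*(s^2 - 5*s + 6) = (s - 5)*(s - 2)*(s - 3)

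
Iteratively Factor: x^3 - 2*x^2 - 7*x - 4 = (x - 4)*(x^2 + 2*x + 1) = (x - 4)*(x + 1)*(x + 1)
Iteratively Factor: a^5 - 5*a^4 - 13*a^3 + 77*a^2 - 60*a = (a - 3)*(a^4 - 2*a^3 - 19*a^2 + 20*a) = (a - 3)*(a - 1)*(a^3 - a^2 - 20*a) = a*(a - 3)*(a - 1)*(a^2 - a - 20) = a*(a - 5)*(a - 3)*(a - 1)*(a + 4)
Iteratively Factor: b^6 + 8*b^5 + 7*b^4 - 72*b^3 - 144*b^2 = (b + 4)*(b^5 + 4*b^4 - 9*b^3 - 36*b^2) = b*(b + 4)*(b^4 + 4*b^3 - 9*b^2 - 36*b) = b^2*(b + 4)*(b^3 + 4*b^2 - 9*b - 36) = b^2*(b + 3)*(b + 4)*(b^2 + b - 12) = b^2*(b + 3)*(b + 4)^2*(b - 3)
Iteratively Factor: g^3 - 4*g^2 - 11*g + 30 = (g - 5)*(g^2 + g - 6) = (g - 5)*(g - 2)*(g + 3)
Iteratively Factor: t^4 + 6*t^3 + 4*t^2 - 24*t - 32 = (t - 2)*(t^3 + 8*t^2 + 20*t + 16) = (t - 2)*(t + 2)*(t^2 + 6*t + 8) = (t - 2)*(t + 2)^2*(t + 4)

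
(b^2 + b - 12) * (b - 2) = b^3 - b^2 - 14*b + 24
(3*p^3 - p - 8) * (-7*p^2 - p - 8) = -21*p^5 - 3*p^4 - 17*p^3 + 57*p^2 + 16*p + 64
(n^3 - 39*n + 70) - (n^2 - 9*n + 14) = n^3 - n^2 - 30*n + 56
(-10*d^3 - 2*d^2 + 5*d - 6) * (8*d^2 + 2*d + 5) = -80*d^5 - 36*d^4 - 14*d^3 - 48*d^2 + 13*d - 30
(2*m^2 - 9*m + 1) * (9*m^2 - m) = 18*m^4 - 83*m^3 + 18*m^2 - m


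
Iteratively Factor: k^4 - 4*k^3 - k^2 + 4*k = (k + 1)*(k^3 - 5*k^2 + 4*k) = k*(k + 1)*(k^2 - 5*k + 4) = k*(k - 4)*(k + 1)*(k - 1)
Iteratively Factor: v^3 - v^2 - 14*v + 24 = (v - 2)*(v^2 + v - 12) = (v - 3)*(v - 2)*(v + 4)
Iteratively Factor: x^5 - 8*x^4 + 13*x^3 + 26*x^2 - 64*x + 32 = (x - 1)*(x^4 - 7*x^3 + 6*x^2 + 32*x - 32) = (x - 1)^2*(x^3 - 6*x^2 + 32) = (x - 4)*(x - 1)^2*(x^2 - 2*x - 8) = (x - 4)*(x - 1)^2*(x + 2)*(x - 4)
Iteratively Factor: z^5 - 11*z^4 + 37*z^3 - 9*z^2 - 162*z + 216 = (z - 3)*(z^4 - 8*z^3 + 13*z^2 + 30*z - 72) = (z - 3)*(z + 2)*(z^3 - 10*z^2 + 33*z - 36) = (z - 3)^2*(z + 2)*(z^2 - 7*z + 12) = (z - 3)^3*(z + 2)*(z - 4)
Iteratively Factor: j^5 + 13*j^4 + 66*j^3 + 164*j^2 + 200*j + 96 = (j + 4)*(j^4 + 9*j^3 + 30*j^2 + 44*j + 24) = (j + 2)*(j + 4)*(j^3 + 7*j^2 + 16*j + 12) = (j + 2)^2*(j + 4)*(j^2 + 5*j + 6) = (j + 2)^3*(j + 4)*(j + 3)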